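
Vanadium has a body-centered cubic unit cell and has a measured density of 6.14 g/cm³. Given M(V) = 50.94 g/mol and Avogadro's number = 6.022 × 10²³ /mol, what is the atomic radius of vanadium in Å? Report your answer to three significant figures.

For a BCC cell (Z = 2), a³ = Z·M/(N_A·ρ) = 2 × 50.94 / (6.022 × 10²³ × 6.140) = 2.755 × 10^-23 cm³, so a = 3.020 × 10^-8 cm = 3.020 Å.
Atoms touch along the body diagonal, so √3·a = 4r, so r = 0.4330 × a = 1.31 Å.

1.31 Å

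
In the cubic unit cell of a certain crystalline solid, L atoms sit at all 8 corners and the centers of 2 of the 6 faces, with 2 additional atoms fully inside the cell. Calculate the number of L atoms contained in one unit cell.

4

Corner atoms are shared by 8 cells (1/8 each), face atoms by 2 (1/2 each), interior atoms are unshared.
Net atoms = 8 × 1/8 + 2 × 1/2 + 2 = 1 + 1 + 2 = 4.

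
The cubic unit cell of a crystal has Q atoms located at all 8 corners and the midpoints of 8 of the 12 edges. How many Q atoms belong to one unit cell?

3

Corner atoms are shared by 8 cells (1/8 each), edge atoms by 4 (1/4 each).
Net atoms = 8 × 1/8 + 8 × 1/4 = 1 + 2 = 3.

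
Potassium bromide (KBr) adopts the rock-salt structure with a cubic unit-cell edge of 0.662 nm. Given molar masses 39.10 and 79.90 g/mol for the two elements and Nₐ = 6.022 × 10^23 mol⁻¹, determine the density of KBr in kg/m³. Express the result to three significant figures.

The rock-salt structure contains Z = 4 formula units per cell; M(KBr) = 39.10 + 79.90 = 119.0 g/mol.
a³ = (6.620 × 10^-8 cm)³ = 2.901 × 10^-22 cm³.
ρ = 4 × 119.0 / (6.022 × 10²³ × 2.901 × 10^-22) = 2.725 g/cm³ = 2720 kg/m³.

2720 kg/m³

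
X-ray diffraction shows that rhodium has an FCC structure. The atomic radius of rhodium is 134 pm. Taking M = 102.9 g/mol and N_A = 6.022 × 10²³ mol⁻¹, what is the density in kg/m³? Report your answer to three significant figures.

In an FCC lattice, atoms touch along the face diagonal, so √2·a = 4r, giving a = 379.0 pm = 3.790 × 10^-8 cm.
With Z = 4, ρ = Z·M/(N_A·a³) = 4 × 102.9 / (6.022 × 10²³ × 5.444 × 10^-23) = 12.55 g/cm³ = 12600 kg/m³.

12600 kg/m³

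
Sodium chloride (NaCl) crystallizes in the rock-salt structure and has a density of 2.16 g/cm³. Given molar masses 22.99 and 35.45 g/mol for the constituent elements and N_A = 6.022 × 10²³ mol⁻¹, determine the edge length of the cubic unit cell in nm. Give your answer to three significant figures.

M(NaCl) = 58.44 g/mol; Z = 4 formula units per cell.
a³ = Z·M/(N_A·ρ) = 4 × 58.44 / (6.022 × 10²³ × 2.16) = 1.797 × 10^-22 cm³, so a = 5.643 × 10^-8 cm = 0.564 nm.

0.564 nm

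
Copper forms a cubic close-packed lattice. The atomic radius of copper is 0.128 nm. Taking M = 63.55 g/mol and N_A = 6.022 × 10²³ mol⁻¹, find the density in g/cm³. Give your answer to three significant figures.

In an FCC lattice, atoms touch along the face diagonal, so √2·a = 4r, giving a = 0.3620 nm = 3.620 × 10^-8 cm.
With Z = 4, ρ = Z·M/(N_A·a³) = 4 × 63.55 / (6.022 × 10²³ × 4.745 × 10^-23) = 8.895 g/cm³.

8.90 g/cm³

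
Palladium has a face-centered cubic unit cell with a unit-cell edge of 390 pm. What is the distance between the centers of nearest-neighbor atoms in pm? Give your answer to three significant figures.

In an FCC structure, atoms touch along the face diagonal, so √2·a = 4r; the nearest-neighbor distance equals 2r = 0.7071·a.
d = 0.7071 × 390 = 276 pm.

276 pm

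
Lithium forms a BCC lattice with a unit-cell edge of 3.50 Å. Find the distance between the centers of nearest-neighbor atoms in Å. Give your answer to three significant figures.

In a BCC structure, atoms touch along the body diagonal, so √3·a = 4r; the nearest-neighbor distance equals 2r = 0.8660·a.
d = 0.8660 × 3.50 = 3.03 Å.

3.03 Å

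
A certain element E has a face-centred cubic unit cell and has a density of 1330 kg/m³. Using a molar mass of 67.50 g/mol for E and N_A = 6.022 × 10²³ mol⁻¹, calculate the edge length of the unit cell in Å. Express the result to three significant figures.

With Z = 4 atoms per FCC cell, a³ = Z·M/(N_A·ρ) = 4 × 67.50 / (6.022 × 10²³ × 1.330 g/cm³) = 3.371 × 10^-22 cm³.
a = (3.371 × 10^-22)^(1/3) = 6.960 × 10^-8 cm = 6.96 Å.

6.96 Å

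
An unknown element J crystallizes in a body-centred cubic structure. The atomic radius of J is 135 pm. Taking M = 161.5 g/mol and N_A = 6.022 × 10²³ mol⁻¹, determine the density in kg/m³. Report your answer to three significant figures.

17700 kg/m³

In a BCC lattice, atoms touch along the body diagonal, so √3·a = 4r, giving a = 311.8 pm = 3.118 × 10^-8 cm.
With Z = 2, ρ = Z·M/(N_A·a³) = 2 × 161.5 / (6.022 × 10²³ × 3.030 × 10^-23) = 17.70 g/cm³ = 17700 kg/m³.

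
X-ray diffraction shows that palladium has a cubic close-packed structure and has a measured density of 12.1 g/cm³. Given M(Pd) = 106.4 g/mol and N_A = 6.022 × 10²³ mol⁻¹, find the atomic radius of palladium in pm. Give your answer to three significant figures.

137 pm

For an FCC cell (Z = 4), a³ = Z·M/(N_A·ρ) = 4 × 106.4 / (6.022 × 10²³ × 12.10) = 5.841 × 10^-23 cm³, so a = 3.880 × 10^-8 cm = 388.0 pm.
Atoms touch along the face diagonal, so √2·a = 4r, so r = 0.3536 × a = 137 pm.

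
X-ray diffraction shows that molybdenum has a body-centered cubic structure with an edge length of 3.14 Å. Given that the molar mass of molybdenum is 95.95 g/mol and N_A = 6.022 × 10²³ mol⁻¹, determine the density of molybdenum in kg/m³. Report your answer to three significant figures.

A BCC unit cell contains Z = 2 atoms.
Cell volume: a³ = (3.14 Å)³ = (3.140 × 10^-8 cm)³ = 3.096 × 10^-23 cm³.
ρ = Z·M/(N_A·a³) = 2 × 95.95 / (6.022 × 10²³ × 3.096 × 10^-23) = 10.29 g/cm³ = 10300 kg/m³.

10300 kg/m³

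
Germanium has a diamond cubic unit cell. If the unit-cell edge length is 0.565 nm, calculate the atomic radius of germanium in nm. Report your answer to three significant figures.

In a diamond cubic lattice, nearest neighbors lie along the body diagonal with √3·a = 8r.
r = √3·a/8 = 1.7321 × 0.565 / 8 = 0.122 nm.

0.122 nm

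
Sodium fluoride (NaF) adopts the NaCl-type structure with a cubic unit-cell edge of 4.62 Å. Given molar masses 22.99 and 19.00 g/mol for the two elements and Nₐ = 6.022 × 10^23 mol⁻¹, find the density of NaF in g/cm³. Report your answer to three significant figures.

2.83 g/cm³

The NaCl-type structure contains Z = 4 formula units per cell; M(NaF) = 22.99 + 19.00 = 41.99 g/mol.
a³ = (4.620 × 10^-8 cm)³ = 9.861 × 10^-23 cm³.
ρ = 4 × 41.99 / (6.022 × 10²³ × 9.861 × 10^-23) = 2.828 g/cm³.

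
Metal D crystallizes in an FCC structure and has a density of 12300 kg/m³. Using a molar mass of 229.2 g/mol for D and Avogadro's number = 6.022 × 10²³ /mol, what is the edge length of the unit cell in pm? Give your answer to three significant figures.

With Z = 4 atoms per FCC cell, a³ = Z·M/(N_A·ρ) = 4 × 229.2 / (6.022 × 10²³ × 12.30 g/cm³) = 1.238 × 10^-22 cm³.
a = (1.238 × 10^-22)^(1/3) = 4.984 × 10^-8 cm = 498 pm.

498 pm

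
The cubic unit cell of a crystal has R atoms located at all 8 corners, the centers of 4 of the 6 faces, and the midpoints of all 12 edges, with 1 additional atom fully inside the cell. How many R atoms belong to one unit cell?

Corner atoms are shared by 8 cells (1/8 each), face atoms by 2 (1/2 each), edge atoms by 4 (1/4 each), interior atoms are unshared.
Net atoms = 8 × 1/8 + 4 × 1/2 + 12 × 1/4 + 1 = 1 + 2 + 3 + 1 = 7.

7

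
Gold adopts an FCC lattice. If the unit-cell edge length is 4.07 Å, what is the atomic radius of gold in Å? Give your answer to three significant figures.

1.44 Å

In an FCC lattice, atoms touch along the face diagonal, so √2·a = 4r.
r = √2·a/4 = 1.4142 × 4.07 / 4 = 1.44 Å.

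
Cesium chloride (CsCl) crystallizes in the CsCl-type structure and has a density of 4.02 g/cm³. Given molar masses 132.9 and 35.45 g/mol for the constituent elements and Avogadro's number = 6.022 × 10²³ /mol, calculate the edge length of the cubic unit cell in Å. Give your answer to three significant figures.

M(CsCl) = 168.35 g/mol; Z = 1 formula unit per cell.
a³ = Z·M/(N_A·ρ) = 1 × 168.35 / (6.022 × 10²³ × 4.02) = 6.954 × 10^-23 cm³, so a = 4.112 × 10^-8 cm = 4.11 Å.

4.11 Å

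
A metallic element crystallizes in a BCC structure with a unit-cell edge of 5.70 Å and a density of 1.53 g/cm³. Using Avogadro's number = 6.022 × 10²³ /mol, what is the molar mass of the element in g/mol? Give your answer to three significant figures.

85.3 g/mol

A BCC cell has Z = 2 atoms; a = 5.700 × 10^-8 cm.
M = ρ·N_A·a³/Z = 1.53 × 6.022 × 10²³ × 1.852 × 10^-22 / 2 = 85.3 g/mol.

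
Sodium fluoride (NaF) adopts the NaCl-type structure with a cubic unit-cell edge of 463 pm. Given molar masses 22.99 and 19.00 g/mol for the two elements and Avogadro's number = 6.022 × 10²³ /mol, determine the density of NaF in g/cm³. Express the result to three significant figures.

2.81 g/cm³

The NaCl-type structure contains Z = 4 formula units per cell; M(NaF) = 22.99 + 19.00 = 41.99 g/mol.
a³ = (4.630 × 10^-8 cm)³ = 9.925 × 10^-23 cm³.
ρ = 4 × 41.99 / (6.022 × 10²³ × 9.925 × 10^-23) = 2.810 g/cm³.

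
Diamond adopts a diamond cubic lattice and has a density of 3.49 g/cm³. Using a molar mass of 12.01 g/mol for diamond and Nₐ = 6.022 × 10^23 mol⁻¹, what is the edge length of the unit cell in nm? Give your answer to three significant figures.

0.358 nm

With Z = 8 atoms per diamond cubic cell, a³ = Z·M/(N_A·ρ) = 8 × 12.01 / (6.022 × 10²³ × 3.490 g/cm³) = 4.572 × 10^-23 cm³.
a = (4.572 × 10^-23)^(1/3) = 3.576 × 10^-8 cm = 0.358 nm.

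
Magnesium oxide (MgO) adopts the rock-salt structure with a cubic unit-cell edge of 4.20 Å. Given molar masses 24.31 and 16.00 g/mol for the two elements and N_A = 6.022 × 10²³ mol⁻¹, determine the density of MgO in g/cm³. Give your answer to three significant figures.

3.61 g/cm³

The rock-salt structure contains Z = 4 formula units per cell; M(MgO) = 24.31 + 16.00 = 40.31 g/mol.
a³ = (4.200 × 10^-8 cm)³ = 7.409 × 10^-23 cm³.
ρ = 4 × 40.31 / (6.022 × 10²³ × 7.409 × 10^-23) = 3.614 g/cm³.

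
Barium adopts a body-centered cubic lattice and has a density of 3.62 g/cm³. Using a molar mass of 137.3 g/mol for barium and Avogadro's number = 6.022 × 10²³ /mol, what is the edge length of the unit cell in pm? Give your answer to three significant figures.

With Z = 2 atoms per BCC cell, a³ = Z·M/(N_A·ρ) = 2 × 137.3 / (6.022 × 10²³ × 3.620 g/cm³) = 1.260 × 10^-22 cm³.
a = (1.260 × 10^-22)^(1/3) = 5.013 × 10^-8 cm = 501 pm.

501 pm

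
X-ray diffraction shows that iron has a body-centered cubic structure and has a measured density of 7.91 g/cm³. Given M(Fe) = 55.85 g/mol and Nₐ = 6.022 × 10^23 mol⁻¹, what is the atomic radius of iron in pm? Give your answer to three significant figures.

124 pm

For a BCC cell (Z = 2), a³ = Z·M/(N_A·ρ) = 2 × 55.85 / (6.022 × 10²³ × 7.910) = 2.345 × 10^-23 cm³, so a = 2.862 × 10^-8 cm = 286.2 pm.
Atoms touch along the body diagonal, so √3·a = 4r, so r = 0.4330 × a = 124 pm.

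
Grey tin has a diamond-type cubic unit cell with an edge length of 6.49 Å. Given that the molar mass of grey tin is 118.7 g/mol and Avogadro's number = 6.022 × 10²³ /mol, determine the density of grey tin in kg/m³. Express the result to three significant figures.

5770 kg/m³

A diamond cubic unit cell contains Z = 8 atoms.
Cell volume: a³ = (6.49 Å)³ = (6.490 × 10^-8 cm)³ = 2.734 × 10^-22 cm³.
ρ = Z·M/(N_A·a³) = 8 × 118.7 / (6.022 × 10²³ × 2.734 × 10^-22) = 5.769 g/cm³ = 5770 kg/m³.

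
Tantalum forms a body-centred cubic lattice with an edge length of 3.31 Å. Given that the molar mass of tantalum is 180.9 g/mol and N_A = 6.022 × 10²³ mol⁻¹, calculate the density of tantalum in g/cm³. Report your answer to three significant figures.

16.6 g/cm³

A BCC unit cell contains Z = 2 atoms.
Cell volume: a³ = (3.31 Å)³ = (3.310 × 10^-8 cm)³ = 3.626 × 10^-23 cm³.
ρ = Z·M/(N_A·a³) = 2 × 180.9 / (6.022 × 10²³ × 3.626 × 10^-23) = 16.57 g/cm³.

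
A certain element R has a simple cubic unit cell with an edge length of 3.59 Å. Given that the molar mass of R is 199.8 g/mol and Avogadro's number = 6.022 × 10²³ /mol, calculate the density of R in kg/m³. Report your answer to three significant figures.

A simple cubic unit cell contains Z = 1 atom.
Cell volume: a³ = (3.59 Å)³ = (3.590 × 10^-8 cm)³ = 4.627 × 10^-23 cm³.
ρ = Z·M/(N_A·a³) = 1 × 199.8 / (6.022 × 10²³ × 4.627 × 10^-23) = 7.171 g/cm³ = 7170 kg/m³.

7170 kg/m³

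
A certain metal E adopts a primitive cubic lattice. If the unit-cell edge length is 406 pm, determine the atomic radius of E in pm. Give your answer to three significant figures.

In a simple cubic lattice, atoms touch along the cell edge, so a = 2r.
r = a/2 = 406/2 = 203 pm.

203 pm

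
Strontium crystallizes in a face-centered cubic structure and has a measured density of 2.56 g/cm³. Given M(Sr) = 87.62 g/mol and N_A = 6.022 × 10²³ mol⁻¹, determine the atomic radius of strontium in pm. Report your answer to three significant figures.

216 pm

For an FCC cell (Z = 4), a³ = Z·M/(N_A·ρ) = 4 × 87.62 / (6.022 × 10²³ × 2.560) = 2.273 × 10^-22 cm³, so a = 6.103 × 10^-8 cm = 610.3 pm.
Atoms touch along the face diagonal, so √2·a = 4r, so r = 0.3536 × a = 216 pm.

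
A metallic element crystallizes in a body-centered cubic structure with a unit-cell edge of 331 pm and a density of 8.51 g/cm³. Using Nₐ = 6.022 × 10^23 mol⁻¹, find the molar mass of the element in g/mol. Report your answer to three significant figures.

92.9 g/mol

A BCC cell has Z = 2 atoms; a = 3.310 × 10^-8 cm.
M = ρ·N_A·a³/Z = 8.51 × 6.022 × 10²³ × 3.626 × 10^-23 / 2 = 92.9 g/mol.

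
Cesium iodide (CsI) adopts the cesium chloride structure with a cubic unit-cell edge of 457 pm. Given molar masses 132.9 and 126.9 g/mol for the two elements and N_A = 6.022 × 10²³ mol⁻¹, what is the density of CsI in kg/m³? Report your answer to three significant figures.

4520 kg/m³

The cesium chloride structure contains Z = 1 formula unit per cell; M(CsI) = 132.9 + 126.9 = 259.8 g/mol.
a³ = (4.570 × 10^-8 cm)³ = 9.544 × 10^-23 cm³.
ρ = 1 × 259.8 / (6.022 × 10²³ × 9.544 × 10^-23) = 4.520 g/cm³ = 4520 kg/m³.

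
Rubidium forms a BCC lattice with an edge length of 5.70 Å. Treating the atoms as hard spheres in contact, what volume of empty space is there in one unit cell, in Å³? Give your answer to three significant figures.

In a BCC lattice atoms touch along the body diagonal, so √3·a = 4r, so r = 0.4330a = 2.468 Å.
V_cell = a³ = 185.2 Å³; V_atoms = 2 × (4/3)πr³ = 126.0 Å³.
Empty space = 185.2 − 126.0 = 59.2 Å³.

59.2 Å³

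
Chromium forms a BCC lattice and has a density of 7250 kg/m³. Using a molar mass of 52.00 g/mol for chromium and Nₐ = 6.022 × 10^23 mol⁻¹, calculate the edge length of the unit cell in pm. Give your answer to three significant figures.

288 pm

With Z = 2 atoms per BCC cell, a³ = Z·M/(N_A·ρ) = 2 × 52.00 / (6.022 × 10²³ × 7.250 g/cm³) = 2.382 × 10^-23 cm³.
a = (2.382 × 10^-23)^(1/3) = 2.877 × 10^-8 cm = 288 pm.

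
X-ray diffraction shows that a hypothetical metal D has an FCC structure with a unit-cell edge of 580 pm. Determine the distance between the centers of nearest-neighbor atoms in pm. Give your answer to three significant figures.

In an FCC structure, atoms touch along the face diagonal, so √2·a = 4r; the nearest-neighbor distance equals 2r = 0.7071·a.
d = 0.7071 × 580 = 410 pm.

410 pm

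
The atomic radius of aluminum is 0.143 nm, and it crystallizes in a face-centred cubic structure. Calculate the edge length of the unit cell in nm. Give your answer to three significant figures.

In an FCC lattice, atoms touch along the face diagonal, so √2·a = 4r.
a = 4r/√2 = 4 × 0.143 / 1.4142 = 0.404 nm.

0.404 nm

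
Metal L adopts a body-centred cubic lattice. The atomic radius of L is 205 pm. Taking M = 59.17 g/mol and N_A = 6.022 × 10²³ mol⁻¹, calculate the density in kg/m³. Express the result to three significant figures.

In a BCC lattice, atoms touch along the body diagonal, so √3·a = 4r, giving a = 473.4 pm = 4.734 × 10^-8 cm.
With Z = 2, ρ = Z·M/(N_A·a³) = 2 × 59.17 / (6.022 × 10²³ × 1.061 × 10^-22) = 1.852 g/cm³ = 1850 kg/m³.

1850 kg/m³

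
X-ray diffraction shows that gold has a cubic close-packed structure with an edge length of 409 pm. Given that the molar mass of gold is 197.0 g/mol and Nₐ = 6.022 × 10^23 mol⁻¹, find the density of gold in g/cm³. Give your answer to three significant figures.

An FCC unit cell contains Z = 4 atoms.
Cell volume: a³ = (409 pm)³ = (4.090 × 10^-8 cm)³ = 6.842 × 10^-23 cm³.
ρ = Z·M/(N_A·a³) = 4 × 197.0 / (6.022 × 10²³ × 6.842 × 10^-23) = 19.13 g/cm³.

19.1 g/cm³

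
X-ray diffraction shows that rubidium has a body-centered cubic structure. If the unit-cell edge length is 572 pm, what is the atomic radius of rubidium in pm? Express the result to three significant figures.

248 pm

In a BCC lattice, atoms touch along the body diagonal, so √3·a = 4r.
r = √3·a/4 = 1.7321 × 572 / 4 = 248 pm.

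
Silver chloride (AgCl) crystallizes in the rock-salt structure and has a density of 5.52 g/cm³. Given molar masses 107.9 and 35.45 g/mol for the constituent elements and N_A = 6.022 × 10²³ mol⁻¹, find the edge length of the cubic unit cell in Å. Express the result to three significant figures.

M(AgCl) = 143.35 g/mol; Z = 4 formula units per cell.
a³ = Z·M/(N_A·ρ) = 4 × 143.35 / (6.022 × 10²³ × 5.52) = 1.725 × 10^-22 cm³, so a = 5.567 × 10^-8 cm = 5.57 Å.

5.57 Å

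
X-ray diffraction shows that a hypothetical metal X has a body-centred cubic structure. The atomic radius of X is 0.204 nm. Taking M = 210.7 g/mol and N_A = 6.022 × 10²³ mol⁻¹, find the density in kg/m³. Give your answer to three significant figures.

In a BCC lattice, atoms touch along the body diagonal, so √3·a = 4r, giving a = 0.4711 nm = 4.711 × 10^-8 cm.
With Z = 2, ρ = Z·M/(N_A·a³) = 2 × 210.7 / (6.022 × 10²³ × 1.046 × 10^-22) = 6.692 g/cm³ = 6690 kg/m³.

6690 kg/m³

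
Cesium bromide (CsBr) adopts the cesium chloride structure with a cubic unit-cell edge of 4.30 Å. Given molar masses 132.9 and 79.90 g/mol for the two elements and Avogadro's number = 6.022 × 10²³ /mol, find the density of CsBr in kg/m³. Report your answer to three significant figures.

4440 kg/m³

The cesium chloride structure contains Z = 1 formula unit per cell; M(CsBr) = 132.9 + 79.90 = 212.8 g/mol.
a³ = (4.300 × 10^-8 cm)³ = 7.951 × 10^-23 cm³.
ρ = 1 × 212.8 / (6.022 × 10²³ × 7.951 × 10^-23) = 4.445 g/cm³ = 4440 kg/m³.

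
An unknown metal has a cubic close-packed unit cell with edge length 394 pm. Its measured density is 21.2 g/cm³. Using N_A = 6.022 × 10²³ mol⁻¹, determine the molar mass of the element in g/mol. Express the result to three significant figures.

An FCC cell has Z = 4 atoms; a = 3.940 × 10^-8 cm.
M = ρ·N_A·a³/Z = 21.2 × 6.022 × 10²³ × 6.116 × 10^-23 / 4 = 195 g/mol.

195 g/mol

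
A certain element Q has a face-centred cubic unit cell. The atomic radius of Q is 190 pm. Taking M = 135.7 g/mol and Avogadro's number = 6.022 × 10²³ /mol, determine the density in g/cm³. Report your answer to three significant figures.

5.81 g/cm³

In an FCC lattice, atoms touch along the face diagonal, so √2·a = 4r, giving a = 537.4 pm = 5.374 × 10^-8 cm.
With Z = 4, ρ = Z·M/(N_A·a³) = 4 × 135.7 / (6.022 × 10²³ × 1.552 × 10^-22) = 5.808 g/cm³.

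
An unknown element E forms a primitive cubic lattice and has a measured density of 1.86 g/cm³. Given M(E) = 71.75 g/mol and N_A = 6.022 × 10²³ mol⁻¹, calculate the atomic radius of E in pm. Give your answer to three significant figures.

For a simple cubic cell (Z = 1), a³ = Z·M/(N_A·ρ) = 1 × 71.75 / (6.022 × 10²³ × 1.860) = 6.406 × 10^-23 cm³, so a = 4.001 × 10^-8 cm = 400.1 pm.
Atoms touch along the cell edge, so a = 2r, so r = 0.5000 × a = 200 pm.

200 pm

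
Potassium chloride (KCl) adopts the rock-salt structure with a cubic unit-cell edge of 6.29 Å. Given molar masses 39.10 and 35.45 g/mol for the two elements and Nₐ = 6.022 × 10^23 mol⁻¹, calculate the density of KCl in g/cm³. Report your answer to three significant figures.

1.99 g/cm³

The rock-salt structure contains Z = 4 formula units per cell; M(KCl) = 39.10 + 35.45 = 74.55 g/mol.
a³ = (6.290 × 10^-8 cm)³ = 2.489 × 10^-22 cm³.
ρ = 4 × 74.55 / (6.022 × 10²³ × 2.489 × 10^-22) = 1.990 g/cm³.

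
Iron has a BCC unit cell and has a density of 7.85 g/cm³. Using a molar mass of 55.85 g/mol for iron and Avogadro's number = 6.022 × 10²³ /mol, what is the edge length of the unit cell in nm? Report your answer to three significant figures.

0.287 nm

With Z = 2 atoms per BCC cell, a³ = Z·M/(N_A·ρ) = 2 × 55.85 / (6.022 × 10²³ × 7.850 g/cm³) = 2.363 × 10^-23 cm³.
a = (2.363 × 10^-23)^(1/3) = 2.870 × 10^-8 cm = 0.287 nm.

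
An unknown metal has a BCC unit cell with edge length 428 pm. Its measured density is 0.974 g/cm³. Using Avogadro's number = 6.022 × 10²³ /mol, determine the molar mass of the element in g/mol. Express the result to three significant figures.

A BCC cell has Z = 2 atoms; a = 4.280 × 10^-8 cm.
M = ρ·N_A·a³/Z = 0.974 × 6.022 × 10²³ × 7.840 × 10^-23 / 2 = 23.0 g/mol.

23.0 g/mol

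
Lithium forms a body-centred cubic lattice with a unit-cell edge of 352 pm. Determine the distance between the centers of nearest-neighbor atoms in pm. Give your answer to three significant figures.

In a BCC structure, atoms touch along the body diagonal, so √3·a = 4r; the nearest-neighbor distance equals 2r = 0.8660·a.
d = 0.8660 × 352 = 305 pm.

305 pm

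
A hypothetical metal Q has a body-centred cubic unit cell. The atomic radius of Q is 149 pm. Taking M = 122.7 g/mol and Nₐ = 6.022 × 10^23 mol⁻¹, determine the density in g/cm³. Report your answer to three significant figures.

10.0 g/cm³

In a BCC lattice, atoms touch along the body diagonal, so √3·a = 4r, giving a = 344.1 pm = 3.441 × 10^-8 cm.
With Z = 2, ρ = Z·M/(N_A·a³) = 2 × 122.7 / (6.022 × 10²³ × 4.074 × 10^-23) = 10.00 g/cm³.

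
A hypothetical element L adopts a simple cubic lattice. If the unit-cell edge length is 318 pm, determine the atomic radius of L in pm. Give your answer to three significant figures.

In a simple cubic lattice, atoms touch along the cell edge, so a = 2r.
r = a/2 = 318/2 = 159 pm.

159 pm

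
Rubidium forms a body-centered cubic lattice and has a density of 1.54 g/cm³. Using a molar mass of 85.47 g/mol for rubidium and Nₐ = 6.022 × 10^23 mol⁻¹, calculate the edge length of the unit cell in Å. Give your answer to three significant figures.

With Z = 2 atoms per BCC cell, a³ = Z·M/(N_A·ρ) = 2 × 85.47 / (6.022 × 10²³ × 1.540 g/cm³) = 1.843 × 10^-22 cm³.
a = (1.843 × 10^-22)^(1/3) = 5.691 × 10^-8 cm = 5.69 Å.

5.69 Å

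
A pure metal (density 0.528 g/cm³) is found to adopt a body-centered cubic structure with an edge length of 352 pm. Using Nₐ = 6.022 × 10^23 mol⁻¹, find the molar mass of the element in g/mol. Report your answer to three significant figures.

A BCC cell has Z = 2 atoms; a = 3.520 × 10^-8 cm.
M = ρ·N_A·a³/Z = 0.528 × 6.022 × 10²³ × 4.361 × 10^-23 / 2 = 6.93 g/mol.

6.93 g/mol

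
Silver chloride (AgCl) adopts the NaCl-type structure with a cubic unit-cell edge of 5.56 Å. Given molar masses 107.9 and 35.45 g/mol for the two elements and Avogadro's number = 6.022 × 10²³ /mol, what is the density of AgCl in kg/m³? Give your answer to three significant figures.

The NaCl-type structure contains Z = 4 formula units per cell; M(AgCl) = 107.9 + 35.45 = 143.35 g/mol.
a³ = (5.560 × 10^-8 cm)³ = 1.719 × 10^-22 cm³.
ρ = 4 × 143.35 / (6.022 × 10²³ × 1.719 × 10^-22) = 5.540 g/cm³ = 5540 kg/m³.

5540 kg/m³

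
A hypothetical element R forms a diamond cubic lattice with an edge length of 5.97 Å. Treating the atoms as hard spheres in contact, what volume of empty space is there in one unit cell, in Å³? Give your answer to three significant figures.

In a diamond cubic lattice nearest neighbors lie along the body diagonal with √3·a = 8r, so r = 0.2165a = 1.293 Å.
V_cell = a³ = 212.8 Å³; V_atoms = 8 × (4/3)πr³ = 72.36 Å³.
Empty space = 212.8 − 72.36 = 140 Å³.

140 Å³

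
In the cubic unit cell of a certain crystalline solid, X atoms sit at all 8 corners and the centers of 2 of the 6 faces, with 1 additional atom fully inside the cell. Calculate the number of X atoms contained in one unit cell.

3

Corner atoms are shared by 8 cells (1/8 each), face atoms by 2 (1/2 each), interior atoms are unshared.
Net atoms = 8 × 1/8 + 2 × 1/2 + 1 = 1 + 1 + 1 = 3.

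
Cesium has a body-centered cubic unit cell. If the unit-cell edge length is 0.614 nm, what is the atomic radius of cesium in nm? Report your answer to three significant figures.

In a BCC lattice, atoms touch along the body diagonal, so √3·a = 4r.
r = √3·a/4 = 1.7321 × 0.614 / 4 = 0.266 nm.

0.266 nm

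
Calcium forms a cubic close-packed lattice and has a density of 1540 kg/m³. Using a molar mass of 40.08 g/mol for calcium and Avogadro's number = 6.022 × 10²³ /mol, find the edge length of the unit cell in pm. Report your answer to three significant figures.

With Z = 4 atoms per FCC cell, a³ = Z·M/(N_A·ρ) = 4 × 40.08 / (6.022 × 10²³ × 1.540 g/cm³) = 1.729 × 10^-22 cm³.
a = (1.729 × 10^-22)^(1/3) = 5.571 × 10^-8 cm = 557 pm.

557 pm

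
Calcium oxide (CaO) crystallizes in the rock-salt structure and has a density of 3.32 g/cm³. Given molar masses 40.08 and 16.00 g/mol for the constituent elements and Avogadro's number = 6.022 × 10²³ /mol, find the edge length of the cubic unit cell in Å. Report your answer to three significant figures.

4.82 Å

M(CaO) = 56.08 g/mol; Z = 4 formula units per cell.
a³ = Z·M/(N_A·ρ) = 4 × 56.08 / (6.022 × 10²³ × 3.32) = 1.122 × 10^-22 cm³, so a = 4.823 × 10^-8 cm = 4.82 Å.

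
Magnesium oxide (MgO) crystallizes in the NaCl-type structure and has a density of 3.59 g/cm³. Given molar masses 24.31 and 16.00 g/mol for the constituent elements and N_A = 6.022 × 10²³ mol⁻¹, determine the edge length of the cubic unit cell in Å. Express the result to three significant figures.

M(MgO) = 40.31 g/mol; Z = 4 formula units per cell.
a³ = Z·M/(N_A·ρ) = 4 × 40.31 / (6.022 × 10²³ × 3.59) = 7.458 × 10^-23 cm³, so a = 4.209 × 10^-8 cm = 4.21 Å.

4.21 Å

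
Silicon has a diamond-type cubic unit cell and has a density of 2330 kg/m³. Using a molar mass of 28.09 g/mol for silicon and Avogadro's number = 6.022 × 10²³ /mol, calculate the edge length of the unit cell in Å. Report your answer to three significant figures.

5.43 Å

With Z = 8 atoms per diamond cubic cell, a³ = Z·M/(N_A·ρ) = 8 × 28.09 / (6.022 × 10²³ × 2.330 g/cm³) = 1.602 × 10^-22 cm³.
a = (1.602 × 10^-22)^(1/3) = 5.431 × 10^-8 cm = 5.43 Å.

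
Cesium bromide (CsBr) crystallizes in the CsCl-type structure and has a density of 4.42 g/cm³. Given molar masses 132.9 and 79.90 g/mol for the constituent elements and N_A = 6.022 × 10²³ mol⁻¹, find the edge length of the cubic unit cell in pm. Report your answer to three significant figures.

431 pm

M(CsBr) = 212.8 g/mol; Z = 1 formula unit per cell.
a³ = Z·M/(N_A·ρ) = 1 × 212.8 / (6.022 × 10²³ × 4.42) = 7.995 × 10^-23 cm³, so a = 4.308 × 10^-8 cm = 431 pm.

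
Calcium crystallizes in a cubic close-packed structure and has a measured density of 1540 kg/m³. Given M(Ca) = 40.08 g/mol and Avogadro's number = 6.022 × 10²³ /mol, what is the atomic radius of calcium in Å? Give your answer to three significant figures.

1.97 Å

For an FCC cell (Z = 4), a³ = Z·M/(N_A·ρ) = 4 × 40.08 / (6.022 × 10²³ × 1.540) = 1.729 × 10^-22 cm³, so a = 5.571 × 10^-8 cm = 5.571 Å.
Atoms touch along the face diagonal, so √2·a = 4r, so r = 0.3536 × a = 1.97 Å.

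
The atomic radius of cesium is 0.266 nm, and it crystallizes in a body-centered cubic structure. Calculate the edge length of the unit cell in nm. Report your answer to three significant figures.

0.614 nm

In a BCC lattice, atoms touch along the body diagonal, so √3·a = 4r.
a = 4r/√3 = 4 × 0.266 / 1.7321 = 0.614 nm.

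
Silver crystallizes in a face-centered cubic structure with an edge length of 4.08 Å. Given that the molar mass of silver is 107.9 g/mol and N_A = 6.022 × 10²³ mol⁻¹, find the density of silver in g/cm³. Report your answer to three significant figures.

10.6 g/cm³

An FCC unit cell contains Z = 4 atoms.
Cell volume: a³ = (4.08 Å)³ = (4.080 × 10^-8 cm)³ = 6.792 × 10^-23 cm³.
ρ = Z·M/(N_A·a³) = 4 × 107.9 / (6.022 × 10²³ × 6.792 × 10^-23) = 10.55 g/cm³.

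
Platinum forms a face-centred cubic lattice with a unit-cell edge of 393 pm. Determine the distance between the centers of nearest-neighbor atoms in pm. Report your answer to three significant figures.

278 pm

In an FCC structure, atoms touch along the face diagonal, so √2·a = 4r; the nearest-neighbor distance equals 2r = 0.7071·a.
d = 0.7071 × 393 = 278 pm.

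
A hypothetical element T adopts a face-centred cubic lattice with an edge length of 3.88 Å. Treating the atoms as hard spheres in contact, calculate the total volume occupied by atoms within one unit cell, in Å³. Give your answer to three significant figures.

In an FCC lattice atoms touch along the face diagonal, so √2·a = 4r, so r = 0.3536a = 1.372 Å.
V_atoms = Z × (4/3)πr³ = 4 × (4/3)π × (1.372)³ = 43.3 Å³.

43.3 Å³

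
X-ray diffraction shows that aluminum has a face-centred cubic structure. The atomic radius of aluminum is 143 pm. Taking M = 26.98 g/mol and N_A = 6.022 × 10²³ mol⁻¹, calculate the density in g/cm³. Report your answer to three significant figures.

2.71 g/cm³

In an FCC lattice, atoms touch along the face diagonal, so √2·a = 4r, giving a = 404.5 pm = 4.045 × 10^-8 cm.
With Z = 4, ρ = Z·M/(N_A·a³) = 4 × 26.98 / (6.022 × 10²³ × 6.617 × 10^-23) = 2.708 g/cm³.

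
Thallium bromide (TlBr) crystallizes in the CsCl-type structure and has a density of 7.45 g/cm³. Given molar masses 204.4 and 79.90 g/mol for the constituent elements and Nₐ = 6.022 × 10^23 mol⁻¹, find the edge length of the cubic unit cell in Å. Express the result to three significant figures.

M(TlBr) = 284.3 g/mol; Z = 1 formula unit per cell.
a³ = Z·M/(N_A·ρ) = 1 × 284.3 / (6.022 × 10²³ × 7.45) = 6.337 × 10^-23 cm³, so a = 3.987 × 10^-8 cm = 3.99 Å.

3.99 Å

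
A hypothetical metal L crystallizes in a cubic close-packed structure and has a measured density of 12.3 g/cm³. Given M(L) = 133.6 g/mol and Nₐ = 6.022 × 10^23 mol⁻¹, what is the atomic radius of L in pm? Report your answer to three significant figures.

147 pm

For an FCC cell (Z = 4), a³ = Z·M/(N_A·ρ) = 4 × 133.6 / (6.022 × 10²³ × 12.30) = 7.215 × 10^-23 cm³, so a = 4.163 × 10^-8 cm = 416.3 pm.
Atoms touch along the face diagonal, so √2·a = 4r, so r = 0.3536 × a = 147 pm.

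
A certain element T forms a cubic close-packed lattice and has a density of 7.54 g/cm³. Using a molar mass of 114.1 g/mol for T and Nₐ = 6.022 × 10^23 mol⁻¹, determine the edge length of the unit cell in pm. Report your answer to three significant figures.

465 pm

With Z = 4 atoms per FCC cell, a³ = Z·M/(N_A·ρ) = 4 × 114.1 / (6.022 × 10²³ × 7.540 g/cm³) = 1.005 × 10^-22 cm³.
a = (1.005 × 10^-22)^(1/3) = 4.650 × 10^-8 cm = 465 pm.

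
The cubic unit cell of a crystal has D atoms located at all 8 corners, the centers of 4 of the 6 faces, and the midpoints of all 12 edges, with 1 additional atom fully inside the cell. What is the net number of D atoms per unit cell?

Corner atoms are shared by 8 cells (1/8 each), face atoms by 2 (1/2 each), edge atoms by 4 (1/4 each), interior atoms are unshared.
Net atoms = 8 × 1/8 + 4 × 1/2 + 12 × 1/4 + 1 = 1 + 2 + 3 + 1 = 7.

7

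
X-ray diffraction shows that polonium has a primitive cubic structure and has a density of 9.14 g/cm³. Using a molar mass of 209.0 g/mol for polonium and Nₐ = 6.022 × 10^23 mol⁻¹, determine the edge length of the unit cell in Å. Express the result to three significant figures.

3.36 Å

With Z = 1 atom per simple cubic cell, a³ = Z·M/(N_A·ρ) = 1 × 209.0 / (6.022 × 10²³ × 9.140 g/cm³) = 3.797 × 10^-23 cm³.
a = (3.797 × 10^-23)^(1/3) = 3.361 × 10^-8 cm = 3.36 Å.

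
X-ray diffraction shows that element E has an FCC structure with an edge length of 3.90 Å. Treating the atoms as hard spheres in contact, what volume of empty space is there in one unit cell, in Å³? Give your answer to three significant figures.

In an FCC lattice atoms touch along the face diagonal, so √2·a = 4r, so r = 0.3536a = 1.379 Å.
V_cell = a³ = 59.32 Å³; V_atoms = 4 × (4/3)πr³ = 43.92 Å³.
Empty space = 59.32 − 43.92 = 15.4 Å³.

15.4 Å³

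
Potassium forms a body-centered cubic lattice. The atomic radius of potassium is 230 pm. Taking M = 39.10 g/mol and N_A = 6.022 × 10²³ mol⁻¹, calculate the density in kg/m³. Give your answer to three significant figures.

In a BCC lattice, atoms touch along the body diagonal, so √3·a = 4r, giving a = 531.2 pm = 5.312 × 10^-8 cm.
With Z = 2, ρ = Z·M/(N_A·a³) = 2 × 39.10 / (6.022 × 10²³ × 1.499 × 10^-22) = 0.8665 g/cm³ = 867 kg/m³.

867 kg/m³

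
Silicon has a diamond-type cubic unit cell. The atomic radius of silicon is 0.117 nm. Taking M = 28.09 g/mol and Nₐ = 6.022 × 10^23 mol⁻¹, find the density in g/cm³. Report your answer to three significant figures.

2.36 g/cm³

In a diamond cubic lattice, nearest neighbors lie along the body diagonal with √3·a = 8r, giving a = 0.5404 nm = 5.404 × 10^-8 cm.
With Z = 8, ρ = Z·M/(N_A·a³) = 8 × 28.09 / (6.022 × 10²³ × 1.578 × 10^-22) = 2.365 g/cm³.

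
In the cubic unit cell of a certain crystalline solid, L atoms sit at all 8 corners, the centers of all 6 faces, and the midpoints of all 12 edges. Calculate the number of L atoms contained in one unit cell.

Corner atoms are shared by 8 cells (1/8 each), face atoms by 2 (1/2 each), edge atoms by 4 (1/4 each).
Net atoms = 8 × 1/8 + 6 × 1/2 + 12 × 1/4 = 1 + 3 + 3 = 7.

7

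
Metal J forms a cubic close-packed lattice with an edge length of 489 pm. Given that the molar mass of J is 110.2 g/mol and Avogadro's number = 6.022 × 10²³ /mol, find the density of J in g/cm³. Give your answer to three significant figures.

An FCC unit cell contains Z = 4 atoms.
Cell volume: a³ = (489 pm)³ = (4.890 × 10^-8 cm)³ = 1.169 × 10^-22 cm³.
ρ = Z·M/(N_A·a³) = 4 × 110.2 / (6.022 × 10²³ × 1.169 × 10^-22) = 6.260 g/cm³.

6.26 g/cm³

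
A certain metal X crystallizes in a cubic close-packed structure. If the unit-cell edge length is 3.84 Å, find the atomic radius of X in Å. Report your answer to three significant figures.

In an FCC lattice, atoms touch along the face diagonal, so √2·a = 4r.
r = √2·a/4 = 1.4142 × 3.84 / 4 = 1.36 Å.

1.36 Å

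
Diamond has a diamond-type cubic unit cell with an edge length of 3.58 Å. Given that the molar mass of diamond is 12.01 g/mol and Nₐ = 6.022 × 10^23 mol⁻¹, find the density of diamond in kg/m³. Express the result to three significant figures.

3480 kg/m³

A diamond cubic unit cell contains Z = 8 atoms.
Cell volume: a³ = (3.58 Å)³ = (3.580 × 10^-8 cm)³ = 4.588 × 10^-23 cm³.
ρ = Z·M/(N_A·a³) = 8 × 12.01 / (6.022 × 10²³ × 4.588 × 10^-23) = 3.477 g/cm³ = 3480 kg/m³.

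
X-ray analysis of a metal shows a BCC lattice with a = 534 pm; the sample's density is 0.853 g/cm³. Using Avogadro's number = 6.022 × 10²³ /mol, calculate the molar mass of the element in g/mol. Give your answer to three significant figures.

39.1 g/mol

A BCC cell has Z = 2 atoms; a = 5.340 × 10^-8 cm.
M = ρ·N_A·a³/Z = 0.853 × 6.022 × 10²³ × 1.523 × 10^-22 / 2 = 39.1 g/mol.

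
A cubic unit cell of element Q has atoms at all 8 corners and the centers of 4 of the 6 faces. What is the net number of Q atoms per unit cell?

3

Corner atoms are shared by 8 cells (1/8 each), face atoms by 2 (1/2 each).
Net atoms = 8 × 1/8 + 4 × 1/2 = 1 + 2 = 3.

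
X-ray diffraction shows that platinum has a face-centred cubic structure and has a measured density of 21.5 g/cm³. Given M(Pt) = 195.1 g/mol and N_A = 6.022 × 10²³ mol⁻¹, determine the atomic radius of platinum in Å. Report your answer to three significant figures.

1.39 Å

For an FCC cell (Z = 4), a³ = Z·M/(N_A·ρ) = 4 × 195.1 / (6.022 × 10²³ × 21.50) = 6.028 × 10^-23 cm³, so a = 3.921 × 10^-8 cm = 3.921 Å.
Atoms touch along the face diagonal, so √2·a = 4r, so r = 0.3536 × a = 1.39 Å.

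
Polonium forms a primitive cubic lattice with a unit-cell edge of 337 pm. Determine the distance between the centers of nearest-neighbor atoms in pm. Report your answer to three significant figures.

In a simple cubic structure, atoms touch along the cell edge, so a = 2r; the nearest-neighbor distance equals 2r = 1.000·a.
d = 1.000 × 337 = 337 pm.

337 pm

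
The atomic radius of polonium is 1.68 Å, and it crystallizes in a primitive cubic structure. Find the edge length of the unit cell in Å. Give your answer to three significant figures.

In a simple cubic lattice, atoms touch along the cell edge, so a = 2r.
a = 2r = 2 × 1.68 = 3.36 Å.

3.36 Å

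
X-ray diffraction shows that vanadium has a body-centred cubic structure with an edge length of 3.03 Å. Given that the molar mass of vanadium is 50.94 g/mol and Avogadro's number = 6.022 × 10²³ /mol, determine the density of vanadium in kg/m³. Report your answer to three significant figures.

A BCC unit cell contains Z = 2 atoms.
Cell volume: a³ = (3.03 Å)³ = (3.030 × 10^-8 cm)³ = 2.782 × 10^-23 cm³.
ρ = Z·M/(N_A·a³) = 2 × 50.94 / (6.022 × 10²³ × 2.782 × 10^-23) = 6.082 g/cm³ = 6080 kg/m³.

6080 kg/m³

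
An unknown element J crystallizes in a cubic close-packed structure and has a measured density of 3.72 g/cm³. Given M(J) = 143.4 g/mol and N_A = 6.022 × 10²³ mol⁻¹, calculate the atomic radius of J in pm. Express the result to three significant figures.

For an FCC cell (Z = 4), a³ = Z·M/(N_A·ρ) = 4 × 143.4 / (6.022 × 10²³ × 3.720) = 2.561 × 10^-22 cm³, so a = 6.350 × 10^-8 cm = 635.0 pm.
Atoms touch along the face diagonal, so √2·a = 4r, so r = 0.3536 × a = 225 pm.

225 pm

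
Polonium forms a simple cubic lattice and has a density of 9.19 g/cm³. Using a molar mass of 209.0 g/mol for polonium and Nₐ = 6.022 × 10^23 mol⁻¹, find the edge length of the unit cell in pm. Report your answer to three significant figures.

With Z = 1 atom per simple cubic cell, a³ = Z·M/(N_A·ρ) = 1 × 209.0 / (6.022 × 10²³ × 9.190 g/cm³) = 3.777 × 10^-23 cm³.
a = (3.777 × 10^-23)^(1/3) = 3.355 × 10^-8 cm = 336 pm.

336 pm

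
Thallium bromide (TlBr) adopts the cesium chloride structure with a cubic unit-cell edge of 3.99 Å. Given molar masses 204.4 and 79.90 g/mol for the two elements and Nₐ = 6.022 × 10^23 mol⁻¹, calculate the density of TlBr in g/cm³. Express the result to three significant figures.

7.43 g/cm³

The cesium chloride structure contains Z = 1 formula unit per cell; M(TlBr) = 204.4 + 79.90 = 284.3 g/mol.
a³ = (3.990 × 10^-8 cm)³ = 6.352 × 10^-23 cm³.
ρ = 1 × 284.3 / (6.022 × 10²³ × 6.352 × 10^-23) = 7.432 g/cm³.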